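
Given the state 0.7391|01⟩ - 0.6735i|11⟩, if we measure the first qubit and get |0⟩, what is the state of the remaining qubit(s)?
|1⟩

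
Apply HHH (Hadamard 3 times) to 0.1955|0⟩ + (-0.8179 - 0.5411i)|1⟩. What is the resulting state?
(-0.4401 - 0.3826i)|0⟩ + (0.7166 + 0.3826i)|1⟩

H² = I, so H^3 = H: a single Hadamard. With (a, b) = (0.1955, (-0.8179 - 0.5411i)), H gives ((a + b)/√2, (a − b)/√2) = ((-0.4401 - 0.3826i), (0.7166 + 0.3826i)).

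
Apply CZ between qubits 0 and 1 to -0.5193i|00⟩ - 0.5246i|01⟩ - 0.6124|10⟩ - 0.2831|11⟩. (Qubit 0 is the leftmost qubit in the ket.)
-0.5193i|00⟩ - 0.5246i|01⟩ - 0.6124|10⟩ + 0.2831|11⟩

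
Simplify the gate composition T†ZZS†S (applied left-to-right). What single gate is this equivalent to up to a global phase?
T†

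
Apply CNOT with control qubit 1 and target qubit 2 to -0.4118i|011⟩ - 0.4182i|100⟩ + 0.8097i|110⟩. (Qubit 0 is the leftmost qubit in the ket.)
-0.4118i|010⟩ - 0.4182i|100⟩ + 0.8097i|111⟩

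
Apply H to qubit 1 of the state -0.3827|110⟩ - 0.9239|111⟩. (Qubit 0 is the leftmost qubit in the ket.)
-0.2706|100⟩ - 0.6533|101⟩ + 0.2706|110⟩ + 0.6533|111⟩

H on qubit 1 mixes each pair of kets that differ only in qubit 1: amplitudes (a, b) of (|…0…⟩, |…1…⟩) become ((a + b)/√2, (a − b)/√2). Kets absent from the input have amplitude 0.
(|100⟩, |110⟩): (a, b) = (0, -0.3827) → (-0.2706, 0.2706)
(|101⟩, |111⟩): (a, b) = (0, -0.9239) → (-0.6533, 0.6533)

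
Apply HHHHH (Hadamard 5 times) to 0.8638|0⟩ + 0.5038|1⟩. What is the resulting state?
0.967|0⟩ + 0.2546|1⟩

H² = I, so H^5 = H: a single Hadamard. With (a, b) = (0.8638, 0.5038), H gives ((a + b)/√2, (a − b)/√2) = (0.967, 0.2546).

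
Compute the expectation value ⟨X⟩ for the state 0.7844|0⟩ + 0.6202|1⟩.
0.973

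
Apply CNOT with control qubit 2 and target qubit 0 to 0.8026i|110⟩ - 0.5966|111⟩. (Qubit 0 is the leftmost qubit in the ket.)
-0.5966|011⟩ + 0.8026i|110⟩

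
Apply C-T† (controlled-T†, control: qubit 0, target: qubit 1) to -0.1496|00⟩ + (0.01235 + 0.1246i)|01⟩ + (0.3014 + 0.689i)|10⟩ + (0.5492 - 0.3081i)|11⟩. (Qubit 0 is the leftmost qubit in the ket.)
-0.1496|00⟩ + (0.01235 + 0.1246i)|01⟩ + (0.3014 + 0.689i)|10⟩ + (0.1705 - 0.6062i)|11⟩

C-T† leaves the control-|0⟩ kets |00⟩, |01⟩ unchanged and applies T† to qubit 1 on the control-|1⟩ pair (|10⟩, |11⟩).
T† = [[1, 0], [0, (1/√2 - (1/√2)i)]].
With a = amp(|10⟩) = (0.3014 + 0.689i) and b = amp(|11⟩) = (0.5492 - 0.3081i):
new amp(|10⟩) = (1)·a = (0.3014 + 0.689i)
new amp(|11⟩) = (1/√2 - (1/√2)i)·b = (0.1705 - 0.6062i)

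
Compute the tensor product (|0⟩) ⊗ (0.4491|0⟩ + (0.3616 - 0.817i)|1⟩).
0.4491|00⟩ + (0.3616 - 0.817i)|01⟩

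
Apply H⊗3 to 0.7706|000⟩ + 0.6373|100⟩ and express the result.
0.4978|000⟩ + 0.4978|001⟩ + 0.4978|010⟩ + 0.4978|011⟩ + 0.04713|100⟩ + 0.04713|101⟩ + 0.04713|110⟩ + 0.04713|111⟩

H⊗3 gives amp(|y⟩) = (1/2√2) Σ_x (−1)^(x·y) amp(|x⟩), where x·y is the number of positions in which both x and y have a 1.
|000⟩: (0.7706 + 0.6373)/(2√2) = 0.4978
|001⟩: (0.7706 + 0.6373)/(2√2) = 0.4978
|010⟩: (0.7706 + 0.6373)/(2√2) = 0.4978
|011⟩: (0.7706 + 0.6373)/(2√2) = 0.4978
|100⟩: (0.7706 - 0.6373)/(2√2) = 0.04713
|101⟩: (0.7706 - 0.6373)/(2√2) = 0.04713
|110⟩: (0.7706 - 0.6373)/(2√2) = 0.04713
|111⟩: (0.7706 - 0.6373)/(2√2) = 0.04713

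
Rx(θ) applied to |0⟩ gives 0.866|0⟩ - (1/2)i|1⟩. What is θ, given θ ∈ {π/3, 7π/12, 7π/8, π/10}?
π/3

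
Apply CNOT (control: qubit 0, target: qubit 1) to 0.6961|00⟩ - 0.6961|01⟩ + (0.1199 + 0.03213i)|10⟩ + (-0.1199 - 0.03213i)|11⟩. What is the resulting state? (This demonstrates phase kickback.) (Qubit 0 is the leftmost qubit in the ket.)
0.6961|00⟩ - 0.6961|01⟩ + (-0.1199 - 0.03213i)|10⟩ + (0.1199 + 0.03213i)|11⟩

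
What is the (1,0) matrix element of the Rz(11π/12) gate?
0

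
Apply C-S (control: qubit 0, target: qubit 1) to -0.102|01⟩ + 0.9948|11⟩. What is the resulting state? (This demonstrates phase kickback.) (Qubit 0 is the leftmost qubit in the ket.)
-0.102|01⟩ + 0.9948i|11⟩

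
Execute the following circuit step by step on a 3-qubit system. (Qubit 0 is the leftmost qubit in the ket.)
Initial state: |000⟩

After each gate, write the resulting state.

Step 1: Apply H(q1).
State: 1/√2|000⟩ + 1/√2|010⟩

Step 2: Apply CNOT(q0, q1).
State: 1/√2|000⟩ + 1/√2|010⟩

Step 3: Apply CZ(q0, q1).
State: 1/√2|000⟩ + 1/√2|010⟩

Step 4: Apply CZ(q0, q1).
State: 1/√2|000⟩ + 1/√2|010⟩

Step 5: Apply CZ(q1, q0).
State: 1/√2|000⟩ + 1/√2|010⟩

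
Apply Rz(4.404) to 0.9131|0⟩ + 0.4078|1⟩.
(-0.5388 - 0.7372i)|0⟩ + (-0.2406 + 0.3292i)|1⟩

Rz(4.404) = [[e^(−iθ/2), 0], [0, e^(iθ/2)]] with e^(±iθ/2) = cos(θ/2) ± i·sin(θ/2); θ = 4.404, cos(θ/2) ≈ -0.590117, sin(θ/2) ≈ 0.807318.
With a = amp(|0⟩) = 0.9131 and b = amp(|1⟩) = 0.4078:
new amp(|0⟩) = (-0.590117 - 0.807318i)·a = (-0.5388 - 0.7372i)
new amp(|1⟩) = (-0.590117 + 0.807318i)·b = (-0.2406 + 0.3292i)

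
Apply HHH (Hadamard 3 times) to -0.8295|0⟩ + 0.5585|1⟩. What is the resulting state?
-0.1916|0⟩ - 0.9815|1⟩

H² = I, so H^3 = H: a single Hadamard. With (a, b) = (-0.8295, 0.5585), H gives ((a + b)/√2, (a − b)/√2) = (-0.1916, -0.9815).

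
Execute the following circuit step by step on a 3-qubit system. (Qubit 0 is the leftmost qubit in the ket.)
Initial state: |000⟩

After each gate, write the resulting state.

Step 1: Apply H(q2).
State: 1/√2|000⟩ + 1/√2|001⟩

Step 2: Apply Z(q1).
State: 1/√2|000⟩ + 1/√2|001⟩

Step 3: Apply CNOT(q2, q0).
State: 1/√2|000⟩ + 1/√2|101⟩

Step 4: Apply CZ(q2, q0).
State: 1/√2|000⟩ - 1/√2|101⟩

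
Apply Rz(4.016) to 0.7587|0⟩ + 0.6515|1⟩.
(-0.3212 - 0.6873i)|0⟩ + (-0.2759 + 0.5902i)|1⟩

Rz(4.016) = [[e^(−iθ/2), 0], [0, e^(iθ/2)]] with e^(±iθ/2) = cos(θ/2) ± i·sin(θ/2); θ = 4.016, cos(θ/2) ≈ -0.423408, sin(θ/2) ≈ 0.905939.
With a = amp(|0⟩) = 0.7587 and b = amp(|1⟩) = 0.6515:
new amp(|0⟩) = (-0.423408 - 0.905939i)·a = (-0.3212 - 0.6873i)
new amp(|1⟩) = (-0.423408 + 0.905939i)·b = (-0.2759 + 0.5902i)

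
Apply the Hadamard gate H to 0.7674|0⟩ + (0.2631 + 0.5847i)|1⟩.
(0.7287 + 0.4134i)|0⟩ + (0.3566 - 0.4134i)|1⟩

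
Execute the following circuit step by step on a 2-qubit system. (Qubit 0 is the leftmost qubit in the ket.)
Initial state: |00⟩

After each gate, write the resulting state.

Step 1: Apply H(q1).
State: 1/√2|00⟩ + 1/√2|01⟩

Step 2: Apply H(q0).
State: 1/2|00⟩ + 1/2|01⟩ + 1/2|10⟩ + 1/2|11⟩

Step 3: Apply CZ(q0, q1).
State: 1/2|00⟩ + 1/2|01⟩ + 1/2|10⟩ - 1/2|11⟩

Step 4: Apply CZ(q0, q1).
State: 1/2|00⟩ + 1/2|01⟩ + 1/2|10⟩ + 1/2|11⟩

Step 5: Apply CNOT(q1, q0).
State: 1/2|00⟩ + 1/2|01⟩ + 1/2|10⟩ + 1/2|11⟩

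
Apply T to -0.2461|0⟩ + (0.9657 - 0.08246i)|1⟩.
-0.2461|0⟩ + (0.7412 + 0.6245i)|1⟩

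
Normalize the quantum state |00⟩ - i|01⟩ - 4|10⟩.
0.2357|00⟩ - 0.2357i|01⟩ - 0.9428|10⟩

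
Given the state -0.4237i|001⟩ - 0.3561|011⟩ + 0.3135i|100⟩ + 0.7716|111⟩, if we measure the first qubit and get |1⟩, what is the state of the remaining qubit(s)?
0.3764i|00⟩ + 0.9265|11⟩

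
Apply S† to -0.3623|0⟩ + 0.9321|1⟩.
-0.3623|0⟩ - 0.9321i|1⟩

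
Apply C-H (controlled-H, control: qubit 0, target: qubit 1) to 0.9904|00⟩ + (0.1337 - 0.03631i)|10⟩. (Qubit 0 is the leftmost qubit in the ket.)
0.9904|00⟩ + (0.09454 - 0.02568i)|10⟩ + (0.09454 - 0.02568i)|11⟩

C-H leaves the control-|0⟩ kets |00⟩, |01⟩ unchanged and applies H to qubit 1 on the control-|1⟩ pair (|10⟩, |11⟩).
H = [[1/√2, 1/√2], [1/√2, -1/√2]].
With a = amp(|10⟩) = (0.1337 - 0.03631i) and b = amp(|11⟩) = 0:
new amp(|10⟩) = (1/√2)·a + (1/√2)·b = (0.09454 - 0.02568i)
new amp(|11⟩) = (1/√2)·a + (-1/√2)·b = (0.09454 - 0.02568i)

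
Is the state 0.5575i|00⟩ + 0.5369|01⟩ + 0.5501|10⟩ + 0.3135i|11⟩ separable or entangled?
Entangled

Writing the state as a|00⟩ + b|01⟩ + c|10⟩ + d|11⟩, it is a product state iff ad − bc = 0.
Here (a, b, c, d) = (0.5575i, 0.5369, 0.5501, 0.3135i): ad − bc = (0.5575i)(0.3135i) − (0.5369)(0.5501) = -0.4701 ≠ 0, so the state is entangled.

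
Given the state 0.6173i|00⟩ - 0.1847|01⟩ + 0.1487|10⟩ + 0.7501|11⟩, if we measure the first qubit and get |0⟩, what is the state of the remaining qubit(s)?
0.958i|0⟩ - 0.2867|1⟩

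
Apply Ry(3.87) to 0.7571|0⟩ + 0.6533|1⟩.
-0.8801|0⟩ + 0.4747|1⟩

Ry(3.87) = [[cos(θ/2), −sin(θ/2)], [sin(θ/2), cos(θ/2)]]; θ = 3.87, cos(θ/2) ≈ -0.356205, sin(θ/2) ≈ 0.934408.
With a = amp(|0⟩) = 0.7571 and b = amp(|1⟩) = 0.6533:
new amp(|0⟩) = (-0.356205)·a + (-0.934408)·b = -0.8801
new amp(|1⟩) = (0.934408)·a + (-0.356205)·b = 0.4747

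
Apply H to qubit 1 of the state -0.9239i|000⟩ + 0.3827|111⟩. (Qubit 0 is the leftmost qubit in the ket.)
-0.6533i|000⟩ - 0.6533i|010⟩ + 0.2706|101⟩ - 0.2706|111⟩

H on qubit 1 mixes each pair of kets that differ only in qubit 1: amplitudes (a, b) of (|…0…⟩, |…1…⟩) become ((a + b)/√2, (a − b)/√2). Kets absent from the input have amplitude 0.
(|000⟩, |010⟩): (a, b) = (-0.9239i, 0) → (-0.6533i, -0.6533i)
(|101⟩, |111⟩): (a, b) = (0, 0.3827) → (0.2706, -0.2706)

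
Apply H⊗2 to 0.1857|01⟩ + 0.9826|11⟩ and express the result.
0.5842|00⟩ - 0.5842|01⟩ - 0.3985|10⟩ + 0.3985|11⟩

H⊗2 gives amp(|y⟩) = (1/2) Σ_x (−1)^(x·y) amp(|x⟩), where x·y is the number of positions in which both x and y have a 1.
|00⟩: (0.1857 + 0.9826)/2 = 0.5842
|01⟩: (-0.1857 - 0.9826)/2 = -0.5842
|10⟩: (0.1857 - 0.9826)/2 = -0.3985
|11⟩: (-0.1857 + 0.9826)/2 = 0.3985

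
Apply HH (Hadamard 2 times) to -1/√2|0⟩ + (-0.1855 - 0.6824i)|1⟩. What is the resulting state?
-1/√2|0⟩ + (-0.1855 - 0.6824i)|1⟩

H² = I, so an even number of Hadamards cancels: H^2 = I and the state is unchanged.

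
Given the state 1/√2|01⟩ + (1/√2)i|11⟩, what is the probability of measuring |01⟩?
1/2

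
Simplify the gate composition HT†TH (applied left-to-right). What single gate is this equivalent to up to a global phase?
I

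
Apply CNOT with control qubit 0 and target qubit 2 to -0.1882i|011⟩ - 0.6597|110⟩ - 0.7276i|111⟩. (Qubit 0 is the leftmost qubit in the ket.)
-0.1882i|011⟩ - 0.7276i|110⟩ - 0.6597|111⟩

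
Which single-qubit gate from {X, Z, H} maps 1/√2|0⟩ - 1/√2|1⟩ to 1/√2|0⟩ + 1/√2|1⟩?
Z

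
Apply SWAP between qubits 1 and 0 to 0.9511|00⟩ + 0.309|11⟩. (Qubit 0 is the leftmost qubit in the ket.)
0.9511|00⟩ + 0.309|11⟩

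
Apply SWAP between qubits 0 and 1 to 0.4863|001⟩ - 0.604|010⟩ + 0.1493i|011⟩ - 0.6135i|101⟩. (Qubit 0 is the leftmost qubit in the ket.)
0.4863|001⟩ - 0.6135i|011⟩ - 0.604|100⟩ + 0.1493i|101⟩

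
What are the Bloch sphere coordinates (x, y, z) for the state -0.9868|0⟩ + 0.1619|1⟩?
(-0.3195, 0, 0.9476)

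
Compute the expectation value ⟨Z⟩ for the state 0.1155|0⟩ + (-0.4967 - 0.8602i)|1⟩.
-0.9733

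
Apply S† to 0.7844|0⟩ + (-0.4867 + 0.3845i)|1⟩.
0.7844|0⟩ + (0.3845 + 0.4867i)|1⟩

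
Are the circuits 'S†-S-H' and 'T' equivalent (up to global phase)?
No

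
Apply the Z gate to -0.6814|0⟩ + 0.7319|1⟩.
-0.6814|0⟩ - 0.7319|1⟩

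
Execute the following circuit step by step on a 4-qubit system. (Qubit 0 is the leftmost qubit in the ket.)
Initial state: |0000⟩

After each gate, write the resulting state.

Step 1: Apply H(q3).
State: 1/√2|0000⟩ + 1/√2|0001⟩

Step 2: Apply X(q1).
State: 1/√2|0100⟩ + 1/√2|0101⟩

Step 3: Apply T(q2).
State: 1/√2|0100⟩ + 1/√2|0101⟩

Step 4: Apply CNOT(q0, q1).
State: 1/√2|0100⟩ + 1/√2|0101⟩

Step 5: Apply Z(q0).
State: 1/√2|0100⟩ + 1/√2|0101⟩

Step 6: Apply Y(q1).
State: -(1/√2)i|0000⟩ - (1/√2)i|0001⟩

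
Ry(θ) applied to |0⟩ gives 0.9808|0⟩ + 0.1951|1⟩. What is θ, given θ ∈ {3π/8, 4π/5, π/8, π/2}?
π/8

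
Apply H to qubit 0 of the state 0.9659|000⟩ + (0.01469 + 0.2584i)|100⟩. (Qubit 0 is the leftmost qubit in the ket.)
(0.6934 + 0.1827i)|000⟩ + (0.6726 - 0.1827i)|100⟩

H on qubit 0 mixes each pair of kets that differ only in qubit 0: amplitudes (a, b) of (|…0…⟩, |…1…⟩) become ((a + b)/√2, (a − b)/√2). Kets absent from the input have amplitude 0.
(|000⟩, |100⟩): (a, b) = (0.9659, (0.01469 + 0.2584i)) → ((0.6934 + 0.1827i), (0.6726 - 0.1827i))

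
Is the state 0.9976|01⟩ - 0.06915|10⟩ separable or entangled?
Entangled

Writing the state as a|00⟩ + b|01⟩ + c|10⟩ + d|11⟩, it is a product state iff ad − bc = 0.
Here (a, b, c, d) = (0, 0.9976, -0.06915, 0): ad − bc = (0)(0) − (0.9976)(-0.06915) = 0.06898 ≠ 0, so the state is entangled.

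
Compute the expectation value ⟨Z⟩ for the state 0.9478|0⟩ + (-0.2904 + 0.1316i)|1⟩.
0.7967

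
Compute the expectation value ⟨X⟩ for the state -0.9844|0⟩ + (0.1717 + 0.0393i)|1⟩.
-0.338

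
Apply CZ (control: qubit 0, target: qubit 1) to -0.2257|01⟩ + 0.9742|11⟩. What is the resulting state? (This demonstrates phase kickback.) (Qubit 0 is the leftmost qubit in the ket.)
-0.2257|01⟩ - 0.9742|11⟩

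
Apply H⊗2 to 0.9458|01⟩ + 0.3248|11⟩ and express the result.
0.6353|00⟩ - 0.6353|01⟩ + 0.3105|10⟩ - 0.3105|11⟩

H⊗2 gives amp(|y⟩) = (1/2) Σ_x (−1)^(x·y) amp(|x⟩), where x·y is the number of positions in which both x and y have a 1.
|00⟩: (0.9458 + 0.3248)/2 = 0.6353
|01⟩: (-0.9458 - 0.3248)/2 = -0.6353
|10⟩: (0.9458 - 0.3248)/2 = 0.3105
|11⟩: (-0.9458 + 0.3248)/2 = -0.3105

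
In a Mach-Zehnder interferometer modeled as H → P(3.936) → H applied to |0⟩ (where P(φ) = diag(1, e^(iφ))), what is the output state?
(0.1496 - 0.3567i)|0⟩ + (0.8504 + 0.3567i)|1⟩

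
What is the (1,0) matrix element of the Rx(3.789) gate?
-0.9481i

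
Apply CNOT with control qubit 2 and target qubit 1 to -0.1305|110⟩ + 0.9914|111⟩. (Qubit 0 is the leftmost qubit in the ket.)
0.9914|101⟩ - 0.1305|110⟩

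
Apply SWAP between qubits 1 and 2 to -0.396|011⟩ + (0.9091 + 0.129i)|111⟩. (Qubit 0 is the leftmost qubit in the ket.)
-0.396|011⟩ + (0.9091 + 0.129i)|111⟩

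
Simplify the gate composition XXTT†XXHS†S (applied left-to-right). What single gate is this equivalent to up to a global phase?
H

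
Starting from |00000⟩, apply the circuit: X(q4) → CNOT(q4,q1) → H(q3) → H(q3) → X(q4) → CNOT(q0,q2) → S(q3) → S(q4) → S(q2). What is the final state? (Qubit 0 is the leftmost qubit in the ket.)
|01000⟩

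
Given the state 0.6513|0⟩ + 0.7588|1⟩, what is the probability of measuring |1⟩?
0.5758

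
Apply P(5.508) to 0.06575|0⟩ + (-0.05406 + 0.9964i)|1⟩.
0.06575|0⟩ + (0.6587 + 0.7496i)|1⟩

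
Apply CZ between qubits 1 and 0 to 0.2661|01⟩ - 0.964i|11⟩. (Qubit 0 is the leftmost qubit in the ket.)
0.2661|01⟩ + 0.964i|11⟩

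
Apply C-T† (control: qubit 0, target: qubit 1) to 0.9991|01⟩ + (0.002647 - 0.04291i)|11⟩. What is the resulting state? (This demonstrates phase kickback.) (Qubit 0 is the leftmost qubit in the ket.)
0.9991|01⟩ + (-0.02847 - 0.03221i)|11⟩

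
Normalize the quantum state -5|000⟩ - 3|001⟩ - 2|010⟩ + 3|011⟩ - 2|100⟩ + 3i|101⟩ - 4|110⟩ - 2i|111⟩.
-0.559|000⟩ - 0.3354|001⟩ - 0.2236|010⟩ + 0.3354|011⟩ - 0.2236|100⟩ + 0.3354i|101⟩ - 1/√5|110⟩ - 0.2236i|111⟩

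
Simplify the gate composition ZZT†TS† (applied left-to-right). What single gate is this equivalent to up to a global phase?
S†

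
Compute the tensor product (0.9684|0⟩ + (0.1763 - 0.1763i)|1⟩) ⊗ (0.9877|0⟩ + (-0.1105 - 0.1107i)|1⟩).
0.9565|00⟩ + (-0.107 - 0.1072i)|01⟩ + (0.1741 - 0.1741i)|10⟩ + (-0.039 - 0.00003526i)|11⟩

amp(|b₁b₂…⟩) = product of the factor amplitudes for bits b₁, b₂, …; only kets whose every factor amplitude is nonzero survive.
|00⟩: (0.9684)(0.9877) = 0.9565
|01⟩: (0.9684)(-0.1105 - 0.1107i) = (-0.107 - 0.1072i)
|10⟩: (0.1763 - 0.1763i)(0.9877) = (0.1741 - 0.1741i)
|11⟩: (0.1763 - 0.1763i)(-0.1105 - 0.1107i) = (-0.039 - 0.00003526i)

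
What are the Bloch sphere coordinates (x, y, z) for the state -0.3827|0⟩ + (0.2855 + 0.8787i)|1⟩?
(-0.2185, -0.6726, -0.7072)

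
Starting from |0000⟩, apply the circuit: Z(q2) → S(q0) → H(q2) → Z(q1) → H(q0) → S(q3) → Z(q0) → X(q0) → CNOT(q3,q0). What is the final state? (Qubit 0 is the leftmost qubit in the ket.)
-1/2|0000⟩ - 1/2|0010⟩ + 1/2|1000⟩ + 1/2|1010⟩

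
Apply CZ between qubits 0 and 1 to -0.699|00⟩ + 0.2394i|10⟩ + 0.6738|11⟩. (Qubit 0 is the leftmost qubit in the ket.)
-0.699|00⟩ + 0.2394i|10⟩ - 0.6738|11⟩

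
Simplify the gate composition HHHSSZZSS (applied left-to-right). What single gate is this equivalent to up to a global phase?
H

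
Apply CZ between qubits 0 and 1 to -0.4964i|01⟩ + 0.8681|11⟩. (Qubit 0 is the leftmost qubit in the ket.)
-0.4964i|01⟩ - 0.8681|11⟩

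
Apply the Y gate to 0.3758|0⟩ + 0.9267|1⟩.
-0.9267i|0⟩ + 0.3758i|1⟩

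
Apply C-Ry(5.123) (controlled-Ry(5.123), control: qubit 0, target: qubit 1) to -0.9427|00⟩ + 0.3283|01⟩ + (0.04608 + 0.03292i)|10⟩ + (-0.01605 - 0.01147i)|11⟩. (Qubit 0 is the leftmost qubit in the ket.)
-0.9427|00⟩ + 0.3283|01⟩ + (-0.02974 - 0.02125i)|10⟩ + (0.03868 + 0.02764i)|11⟩

C-Ry(5.123) leaves the control-|0⟩ kets |00⟩, |01⟩ unchanged and applies Ry(5.123) to qubit 1 on the control-|1⟩ pair (|10⟩, |11⟩).
Ry(5.123) = [[cos(θ/2), −sin(θ/2)], [sin(θ/2), cos(θ/2)]]; θ = 5.123, cos(θ/2) ≈ -0.836412, sin(θ/2) ≈ 0.548101.
With a = amp(|10⟩) = (0.04608 + 0.03292i) and b = amp(|11⟩) = (-0.01605 - 0.01147i):
new amp(|10⟩) = (-0.836412)·a + (-0.548101)·b = (-0.02974 - 0.02125i)
new amp(|11⟩) = (0.548101)·a + (-0.836412)·b = (0.03868 + 0.02764i)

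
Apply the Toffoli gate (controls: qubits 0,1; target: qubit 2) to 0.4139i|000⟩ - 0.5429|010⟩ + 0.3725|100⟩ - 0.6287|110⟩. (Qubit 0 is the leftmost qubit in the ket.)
0.4139i|000⟩ - 0.5429|010⟩ + 0.3725|100⟩ - 0.6287|111⟩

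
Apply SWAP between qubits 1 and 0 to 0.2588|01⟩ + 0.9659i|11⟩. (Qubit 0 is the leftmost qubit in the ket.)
0.2588|10⟩ + 0.9659i|11⟩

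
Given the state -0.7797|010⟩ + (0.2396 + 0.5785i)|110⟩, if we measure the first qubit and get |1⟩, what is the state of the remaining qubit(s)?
(0.3827 + 0.9239i)|10⟩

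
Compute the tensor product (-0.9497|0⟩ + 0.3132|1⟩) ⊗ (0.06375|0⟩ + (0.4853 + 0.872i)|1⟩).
-0.06054|00⟩ + (-0.4609 - 0.8281i)|01⟩ + 0.01997|10⟩ + (0.152 + 0.2731i)|11⟩

amp(|b₁b₂…⟩) = product of the factor amplitudes for bits b₁, b₂, …; only kets whose every factor amplitude is nonzero survive.
|00⟩: (-0.9497)(0.06375) = -0.06054
|01⟩: (-0.9497)(0.4853 + 0.872i) = (-0.4609 - 0.8281i)
|10⟩: (0.3132)(0.06375) = 0.01997
|11⟩: (0.3132)(0.4853 + 0.872i) = (0.152 + 0.2731i)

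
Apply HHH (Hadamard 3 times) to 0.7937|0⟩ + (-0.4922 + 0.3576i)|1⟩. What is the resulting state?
(0.2132 + 0.2529i)|0⟩ + (0.9093 - 0.2529i)|1⟩

H² = I, so H^3 = H: a single Hadamard. With (a, b) = (0.7937, (-0.4922 + 0.3576i)), H gives ((a + b)/√2, (a − b)/√2) = ((0.2132 + 0.2529i), (0.9093 - 0.2529i)).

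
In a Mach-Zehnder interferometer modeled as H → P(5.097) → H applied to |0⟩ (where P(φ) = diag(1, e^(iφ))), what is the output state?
(0.6876 - 0.4635i)|0⟩ + (0.3124 + 0.4635i)|1⟩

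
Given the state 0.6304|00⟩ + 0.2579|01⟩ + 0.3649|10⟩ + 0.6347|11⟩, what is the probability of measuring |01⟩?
0.06651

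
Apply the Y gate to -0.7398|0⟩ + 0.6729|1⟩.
-0.6729i|0⟩ - 0.7398i|1⟩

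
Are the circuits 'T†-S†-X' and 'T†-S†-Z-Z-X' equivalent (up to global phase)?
Yes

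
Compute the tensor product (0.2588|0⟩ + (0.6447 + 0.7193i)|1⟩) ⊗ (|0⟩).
0.2588|00⟩ + (0.6447 + 0.7193i)|10⟩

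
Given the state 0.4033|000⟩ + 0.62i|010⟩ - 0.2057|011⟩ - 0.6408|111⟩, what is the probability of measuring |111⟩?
0.4106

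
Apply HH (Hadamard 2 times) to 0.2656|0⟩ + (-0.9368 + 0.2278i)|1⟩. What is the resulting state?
0.2656|0⟩ + (-0.9368 + 0.2278i)|1⟩

H² = I, so an even number of Hadamards cancels: H^2 = I and the state is unchanged.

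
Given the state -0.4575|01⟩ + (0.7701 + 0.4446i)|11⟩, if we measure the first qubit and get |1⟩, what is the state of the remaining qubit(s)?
(0.866 + 0.5i)|1⟩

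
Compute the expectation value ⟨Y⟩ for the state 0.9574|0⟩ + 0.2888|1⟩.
0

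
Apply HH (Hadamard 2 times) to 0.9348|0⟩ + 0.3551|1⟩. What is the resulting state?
0.9348|0⟩ + 0.3551|1⟩

H² = I, so an even number of Hadamards cancels: H^2 = I and the state is unchanged.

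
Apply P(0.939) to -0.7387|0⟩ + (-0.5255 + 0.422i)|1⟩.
-0.7387|0⟩ + (-0.6509 - 0.1748i)|1⟩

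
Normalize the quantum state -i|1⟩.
-i|1⟩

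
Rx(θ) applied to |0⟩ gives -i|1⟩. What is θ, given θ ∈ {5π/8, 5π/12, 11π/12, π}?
π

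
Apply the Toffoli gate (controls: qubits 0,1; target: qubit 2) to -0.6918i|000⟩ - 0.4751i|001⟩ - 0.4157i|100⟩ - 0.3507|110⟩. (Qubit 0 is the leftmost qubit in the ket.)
-0.6918i|000⟩ - 0.4751i|001⟩ - 0.4157i|100⟩ - 0.3507|111⟩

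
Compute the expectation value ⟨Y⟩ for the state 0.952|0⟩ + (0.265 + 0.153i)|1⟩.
0.2913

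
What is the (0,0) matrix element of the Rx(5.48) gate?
-0.9204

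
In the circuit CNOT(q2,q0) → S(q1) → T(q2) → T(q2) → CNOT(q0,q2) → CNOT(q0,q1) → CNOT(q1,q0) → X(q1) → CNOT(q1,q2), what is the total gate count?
9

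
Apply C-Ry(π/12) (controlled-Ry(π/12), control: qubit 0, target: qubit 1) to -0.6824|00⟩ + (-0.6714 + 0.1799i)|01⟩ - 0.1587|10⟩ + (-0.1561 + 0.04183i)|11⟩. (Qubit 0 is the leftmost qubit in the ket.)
-0.6824|00⟩ + (-0.6714 + 0.1799i)|01⟩ + (-0.137 - 0.00546i)|10⟩ + (-0.1755 + 0.04147i)|11⟩

C-Ry(π/12) leaves the control-|0⟩ kets |00⟩, |01⟩ unchanged and applies Ry(π/12) to qubit 1 on the control-|1⟩ pair (|10⟩, |11⟩).
Ry(π/12) = [[cos(θ/2), −sin(θ/2)], [sin(θ/2), cos(θ/2)]]; θ = π/12, cos(θ/2) ≈ 0.991445, sin(θ/2) ≈ 0.130526.
With a = amp(|10⟩) = -0.1587 and b = amp(|11⟩) = (-0.1561 + 0.04183i):
new amp(|10⟩) = (0.991445)·a + (-0.130526)·b = (-0.137 - 0.00546i)
new amp(|11⟩) = (0.130526)·a + (0.991445)·b = (-0.1755 + 0.04147i)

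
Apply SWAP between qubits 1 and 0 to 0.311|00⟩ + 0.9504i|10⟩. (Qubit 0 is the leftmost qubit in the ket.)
0.311|00⟩ + 0.9504i|01⟩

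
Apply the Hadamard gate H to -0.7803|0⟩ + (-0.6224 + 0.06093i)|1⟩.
(-0.9919 + 0.04308i)|0⟩ + (-0.1117 - 0.04308i)|1⟩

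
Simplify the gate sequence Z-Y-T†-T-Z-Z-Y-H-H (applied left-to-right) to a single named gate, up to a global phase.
Z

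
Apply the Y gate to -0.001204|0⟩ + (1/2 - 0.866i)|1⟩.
(-0.866 - (1/2)i)|0⟩ - 0.001204i|1⟩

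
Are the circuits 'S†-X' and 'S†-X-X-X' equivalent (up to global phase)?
Yes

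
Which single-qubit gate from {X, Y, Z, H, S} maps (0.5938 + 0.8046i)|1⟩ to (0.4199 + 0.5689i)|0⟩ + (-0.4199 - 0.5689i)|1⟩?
H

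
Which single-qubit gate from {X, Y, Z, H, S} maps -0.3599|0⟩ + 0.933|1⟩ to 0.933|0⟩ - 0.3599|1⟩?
X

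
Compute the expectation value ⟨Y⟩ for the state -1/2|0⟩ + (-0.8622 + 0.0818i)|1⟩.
-0.0818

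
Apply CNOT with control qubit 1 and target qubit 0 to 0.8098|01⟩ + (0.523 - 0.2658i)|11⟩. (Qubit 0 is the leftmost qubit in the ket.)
(0.523 - 0.2658i)|01⟩ + 0.8098|11⟩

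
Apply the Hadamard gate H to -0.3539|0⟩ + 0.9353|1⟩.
0.4111|0⟩ - 0.9116|1⟩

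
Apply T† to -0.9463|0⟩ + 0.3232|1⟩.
-0.9463|0⟩ + (0.2285 - 0.2285i)|1⟩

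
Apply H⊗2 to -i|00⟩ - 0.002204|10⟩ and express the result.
(-0.001102 - (1/2)i)|00⟩ + (-0.001102 - (1/2)i)|01⟩ + (0.001102 - (1/2)i)|10⟩ + (0.001102 - (1/2)i)|11⟩

H⊗2 gives amp(|y⟩) = (1/2) Σ_x (−1)^(x·y) amp(|x⟩), where x·y is the number of positions in which both x and y have a 1.
|00⟩: (-i - 0.002204)/2 = (-0.001102 - (1/2)i)
|01⟩: (-i - 0.002204)/2 = (-0.001102 - (1/2)i)
|10⟩: (-i + 0.002204)/2 = (0.001102 - (1/2)i)
|11⟩: (-i + 0.002204)/2 = (0.001102 - (1/2)i)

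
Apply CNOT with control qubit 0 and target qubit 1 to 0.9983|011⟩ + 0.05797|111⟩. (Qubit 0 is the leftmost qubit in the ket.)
0.9983|011⟩ + 0.05797|101⟩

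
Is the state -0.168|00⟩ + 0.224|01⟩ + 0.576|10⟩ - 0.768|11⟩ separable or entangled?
Separable

Writing the state as a|00⟩ + b|01⟩ + c|10⟩ + d|11⟩, it is a product state iff ad − bc = 0.
Here (a, b, c, d) = (-0.168, 0.224, 0.576, -0.768): ad − bc = (-0.168)(-0.768) − (0.224)(0.576) = 0, so the state is separable.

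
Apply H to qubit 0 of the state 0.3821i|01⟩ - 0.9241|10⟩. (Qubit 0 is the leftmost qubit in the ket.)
-0.6534|00⟩ + 0.2702i|01⟩ + 0.6534|10⟩ + 0.2702i|11⟩

H on qubit 0 mixes each pair of kets that differ only in qubit 0: amplitudes (a, b) of (|…0…⟩, |…1…⟩) become ((a + b)/√2, (a − b)/√2). Kets absent from the input have amplitude 0.
(|00⟩, |10⟩): (a, b) = (0, -0.9241) → (-0.6534, 0.6534)
(|01⟩, |11⟩): (a, b) = (0.3821i, 0) → (0.2702i, 0.2702i)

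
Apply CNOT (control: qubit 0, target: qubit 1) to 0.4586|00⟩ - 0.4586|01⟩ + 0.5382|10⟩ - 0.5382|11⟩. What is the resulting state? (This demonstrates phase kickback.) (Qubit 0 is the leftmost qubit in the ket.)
0.4586|00⟩ - 0.4586|01⟩ - 0.5382|10⟩ + 0.5382|11⟩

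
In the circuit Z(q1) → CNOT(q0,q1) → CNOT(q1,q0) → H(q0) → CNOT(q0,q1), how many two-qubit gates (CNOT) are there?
3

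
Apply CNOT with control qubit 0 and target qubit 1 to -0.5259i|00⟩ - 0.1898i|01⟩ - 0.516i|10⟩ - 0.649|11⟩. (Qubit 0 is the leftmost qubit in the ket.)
-0.5259i|00⟩ - 0.1898i|01⟩ - 0.649|10⟩ - 0.516i|11⟩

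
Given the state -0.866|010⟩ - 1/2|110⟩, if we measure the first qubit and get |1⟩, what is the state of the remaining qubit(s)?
-|10⟩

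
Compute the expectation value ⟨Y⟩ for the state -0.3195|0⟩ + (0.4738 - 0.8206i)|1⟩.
0.5244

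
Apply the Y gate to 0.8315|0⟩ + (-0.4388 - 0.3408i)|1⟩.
(-0.3408 + 0.4388i)|0⟩ + 0.8315i|1⟩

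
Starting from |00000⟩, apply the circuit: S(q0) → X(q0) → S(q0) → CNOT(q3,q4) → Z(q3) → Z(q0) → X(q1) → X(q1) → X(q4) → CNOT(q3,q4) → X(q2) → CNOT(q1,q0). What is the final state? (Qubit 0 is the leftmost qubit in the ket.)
-i|10101⟩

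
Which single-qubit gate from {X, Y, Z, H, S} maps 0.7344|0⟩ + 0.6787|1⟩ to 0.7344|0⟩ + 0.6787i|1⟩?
S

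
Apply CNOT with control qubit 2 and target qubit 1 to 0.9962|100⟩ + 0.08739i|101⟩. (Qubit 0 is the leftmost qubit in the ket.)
0.9962|100⟩ + 0.08739i|111⟩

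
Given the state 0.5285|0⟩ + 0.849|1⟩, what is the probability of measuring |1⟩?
0.7208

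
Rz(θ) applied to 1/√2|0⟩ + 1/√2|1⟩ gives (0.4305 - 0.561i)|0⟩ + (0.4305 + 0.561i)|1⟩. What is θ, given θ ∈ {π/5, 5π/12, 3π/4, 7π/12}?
7π/12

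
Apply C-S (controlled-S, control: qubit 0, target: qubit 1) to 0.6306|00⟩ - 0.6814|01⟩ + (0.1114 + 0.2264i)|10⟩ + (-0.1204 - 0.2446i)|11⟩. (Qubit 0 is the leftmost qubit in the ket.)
0.6306|00⟩ - 0.6814|01⟩ + (0.1114 + 0.2264i)|10⟩ + (0.2446 - 0.1204i)|11⟩

C-S leaves the control-|0⟩ kets |00⟩, |01⟩ unchanged and applies S to qubit 1 on the control-|1⟩ pair (|10⟩, |11⟩).
S = [[1, 0], [0, i]].
With a = amp(|10⟩) = (0.1114 + 0.2264i) and b = amp(|11⟩) = (-0.1204 - 0.2446i):
new amp(|10⟩) = (1)·a = (0.1114 + 0.2264i)
new amp(|11⟩) = (i)·b = (0.2446 - 0.1204i)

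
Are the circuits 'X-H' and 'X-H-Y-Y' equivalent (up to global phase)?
Yes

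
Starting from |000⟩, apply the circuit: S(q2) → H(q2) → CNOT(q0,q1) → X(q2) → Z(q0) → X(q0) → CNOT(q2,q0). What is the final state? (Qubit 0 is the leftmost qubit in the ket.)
1/√2|001⟩ + 1/√2|100⟩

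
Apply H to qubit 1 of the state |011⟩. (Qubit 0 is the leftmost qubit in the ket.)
1/√2|001⟩ - 1/√2|011⟩

H on qubit 1 mixes each pair of kets that differ only in qubit 1: amplitudes (a, b) of (|…0…⟩, |…1…⟩) become ((a + b)/√2, (a − b)/√2). Kets absent from the input have amplitude 0.
(|001⟩, |011⟩): (a, b) = (0, 1) → (1/√2, -1/√2)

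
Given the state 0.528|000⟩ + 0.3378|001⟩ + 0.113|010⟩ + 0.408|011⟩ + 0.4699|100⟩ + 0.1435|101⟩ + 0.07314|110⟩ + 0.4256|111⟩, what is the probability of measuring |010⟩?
0.01277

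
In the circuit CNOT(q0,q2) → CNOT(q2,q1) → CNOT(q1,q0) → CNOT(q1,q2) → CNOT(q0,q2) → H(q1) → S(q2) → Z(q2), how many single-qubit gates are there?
3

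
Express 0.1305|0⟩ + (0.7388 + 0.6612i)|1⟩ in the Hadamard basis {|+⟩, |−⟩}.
(0.6147 + 0.4675i)|+⟩ + (-0.4301 - 0.4675i)|−⟩

With |ψ⟩ = α|0⟩ + β|1⟩, the Hadamard-basis coefficients are ⟨+|ψ⟩ = (α + β)/√2 and ⟨−|ψ⟩ = (α − β)/√2.
Here α = 0.1305, β = (0.7388 + 0.6612i): (α + β)/√2 = (0.6147 + 0.4675i), (α − β)/√2 = (-0.4301 - 0.4675i).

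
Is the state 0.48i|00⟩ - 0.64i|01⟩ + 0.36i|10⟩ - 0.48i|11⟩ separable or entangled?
Separable

Writing the state as a|00⟩ + b|01⟩ + c|10⟩ + d|11⟩, it is a product state iff ad − bc = 0.
Here (a, b, c, d) = (0.48i, -0.64i, 0.36i, -0.48i): ad − bc = (0.48i)(-0.48i) − (-0.64i)(0.36i) = 0, so the state is separable.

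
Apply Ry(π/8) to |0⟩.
0.9808|0⟩ + 0.1951|1⟩

Ry(π/8) = [[cos(θ/2), −sin(θ/2)], [sin(θ/2), cos(θ/2)]]; θ = π/8, cos(θ/2) ≈ 0.980785, sin(θ/2) ≈ 0.19509.
With a = amp(|0⟩) = 1 and b = amp(|1⟩) = 0:
new amp(|0⟩) = (0.980785)·a + (-0.19509)·b = 0.9808
new amp(|1⟩) = (0.19509)·a + (0.980785)·b = 0.1951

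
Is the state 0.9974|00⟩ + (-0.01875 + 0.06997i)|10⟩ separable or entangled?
Separable

Writing the state as a|00⟩ + b|01⟩ + c|10⟩ + d|11⟩, it is a product state iff ad − bc = 0.
Here (a, b, c, d) = (0.9974, 0, (-0.01875 + 0.06997i), 0): ad − bc = (0.9974)(0) − (0)(-0.01875 + 0.06997i) = 0, so the state is separable.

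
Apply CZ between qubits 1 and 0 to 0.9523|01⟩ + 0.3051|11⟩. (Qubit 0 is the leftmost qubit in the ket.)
0.9523|01⟩ - 0.3051|11⟩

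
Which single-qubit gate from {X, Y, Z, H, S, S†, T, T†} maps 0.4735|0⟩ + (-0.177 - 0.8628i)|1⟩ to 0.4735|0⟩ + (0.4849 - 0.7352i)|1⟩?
T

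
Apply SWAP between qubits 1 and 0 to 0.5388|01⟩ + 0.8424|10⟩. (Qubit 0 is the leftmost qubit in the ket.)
0.8424|01⟩ + 0.5388|10⟩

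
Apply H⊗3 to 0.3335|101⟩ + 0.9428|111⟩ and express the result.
0.4512|000⟩ - 0.4512|001⟩ - 0.2154|010⟩ + 0.2154|011⟩ - 0.4512|100⟩ + 0.4512|101⟩ + 0.2154|110⟩ - 0.2154|111⟩

H⊗3 gives amp(|y⟩) = (1/2√2) Σ_x (−1)^(x·y) amp(|x⟩), where x·y is the number of positions in which both x and y have a 1.
|000⟩: (0.3335 + 0.9428)/(2√2) = 0.4512
|001⟩: (-0.3335 - 0.9428)/(2√2) = -0.4512
|010⟩: (0.3335 - 0.9428)/(2√2) = -0.2154
|011⟩: (-0.3335 + 0.9428)/(2√2) = 0.2154
|100⟩: (-0.3335 - 0.9428)/(2√2) = -0.4512
|101⟩: (0.3335 + 0.9428)/(2√2) = 0.4512
|110⟩: (-0.3335 + 0.9428)/(2√2) = 0.2154
|111⟩: (0.3335 - 0.9428)/(2√2) = -0.2154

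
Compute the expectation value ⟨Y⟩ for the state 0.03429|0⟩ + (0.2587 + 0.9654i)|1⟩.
0.06621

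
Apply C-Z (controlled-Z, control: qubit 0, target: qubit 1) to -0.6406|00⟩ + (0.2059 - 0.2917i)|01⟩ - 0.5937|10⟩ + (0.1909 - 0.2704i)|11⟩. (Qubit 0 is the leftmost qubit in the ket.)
-0.6406|00⟩ + (0.2059 - 0.2917i)|01⟩ - 0.5937|10⟩ + (-0.1909 + 0.2704i)|11⟩

C-Z leaves the control-|0⟩ kets |00⟩, |01⟩ unchanged and applies Z to qubit 1 on the control-|1⟩ pair (|10⟩, |11⟩).
Z = [[1, 0], [0, -1]].
With a = amp(|10⟩) = -0.5937 and b = amp(|11⟩) = (0.1909 - 0.2704i):
new amp(|10⟩) = (1)·a = -0.5937
new amp(|11⟩) = (-1)·b = (-0.1909 + 0.2704i)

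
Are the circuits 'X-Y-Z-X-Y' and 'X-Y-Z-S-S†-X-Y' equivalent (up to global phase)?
Yes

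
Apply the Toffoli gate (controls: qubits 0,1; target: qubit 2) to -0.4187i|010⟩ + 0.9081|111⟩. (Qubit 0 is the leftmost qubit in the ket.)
-0.4187i|010⟩ + 0.9081|110⟩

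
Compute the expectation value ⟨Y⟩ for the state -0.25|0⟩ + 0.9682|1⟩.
0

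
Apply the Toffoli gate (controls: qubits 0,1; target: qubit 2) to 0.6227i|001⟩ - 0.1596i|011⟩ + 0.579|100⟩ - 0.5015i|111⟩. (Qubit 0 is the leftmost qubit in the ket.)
0.6227i|001⟩ - 0.1596i|011⟩ + 0.579|100⟩ - 0.5015i|110⟩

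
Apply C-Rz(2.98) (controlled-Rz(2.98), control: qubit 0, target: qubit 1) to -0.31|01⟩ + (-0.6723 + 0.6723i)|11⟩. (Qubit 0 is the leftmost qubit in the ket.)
-0.31|01⟩ + (-0.7244 - 0.6158i)|11⟩

C-Rz(2.98) leaves the control-|0⟩ kets |00⟩, |01⟩ unchanged and applies Rz(2.98) to qubit 1 on the control-|1⟩ pair (|10⟩, |11⟩).
Rz(2.98) = [[e^(−iθ/2), 0], [0, e^(iθ/2)]] with e^(±iθ/2) = cos(θ/2) ± i·sin(θ/2); θ = 2.98, cos(θ/2) ≈ 0.0807084, sin(θ/2) ≈ 0.996738.
With a = amp(|10⟩) = 0 and b = amp(|11⟩) = (-0.6723 + 0.6723i):
new amp(|10⟩) = (0.0807084 - 0.996738i)·a = 0
new amp(|11⟩) = (0.0807084 + 0.996738i)·b = (-0.7244 - 0.6158i)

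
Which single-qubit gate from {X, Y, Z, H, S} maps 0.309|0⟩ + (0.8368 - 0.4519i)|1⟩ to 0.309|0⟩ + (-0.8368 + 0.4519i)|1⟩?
Z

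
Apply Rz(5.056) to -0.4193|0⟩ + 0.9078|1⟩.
(0.3428 + 0.2414i)|0⟩ + (-0.7422 + 0.5227i)|1⟩

Rz(5.056) = [[e^(−iθ/2), 0], [0, e^(iθ/2)]] with e^(±iθ/2) = cos(θ/2) ± i·sin(θ/2); θ = 5.056, cos(θ/2) ≈ -0.817585, sin(θ/2) ≈ 0.575808.
With a = amp(|0⟩) = -0.4193 and b = amp(|1⟩) = 0.9078:
new amp(|0⟩) = (-0.817585 - 0.575808i)·a = (0.3428 + 0.2414i)
new amp(|1⟩) = (-0.817585 + 0.575808i)·b = (-0.7422 + 0.5227i)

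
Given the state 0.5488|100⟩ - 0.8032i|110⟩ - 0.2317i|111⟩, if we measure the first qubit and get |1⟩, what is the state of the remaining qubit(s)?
0.5488|00⟩ - 0.8032i|10⟩ - 0.2317i|11⟩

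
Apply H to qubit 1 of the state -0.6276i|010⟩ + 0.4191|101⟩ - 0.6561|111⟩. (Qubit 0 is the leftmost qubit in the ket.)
-0.4438i|000⟩ + 0.4438i|010⟩ - 0.1676|101⟩ + 0.7603|111⟩

H on qubit 1 mixes each pair of kets that differ only in qubit 1: amplitudes (a, b) of (|…0…⟩, |…1…⟩) become ((a + b)/√2, (a − b)/√2). Kets absent from the input have amplitude 0.
(|000⟩, |010⟩): (a, b) = (0, -0.6276i) → (-0.4438i, 0.4438i)
(|101⟩, |111⟩): (a, b) = (0.4191, -0.6561) → (-0.1676, 0.7603)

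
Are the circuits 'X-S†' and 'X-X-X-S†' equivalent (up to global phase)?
Yes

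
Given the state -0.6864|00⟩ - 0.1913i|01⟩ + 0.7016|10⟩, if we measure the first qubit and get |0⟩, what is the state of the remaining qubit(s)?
-0.9633|0⟩ - 0.2685i|1⟩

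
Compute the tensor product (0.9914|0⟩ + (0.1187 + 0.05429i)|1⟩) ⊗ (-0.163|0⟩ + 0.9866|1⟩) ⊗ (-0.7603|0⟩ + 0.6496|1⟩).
0.1229|000⟩ - 0.105|001⟩ - 0.7437|010⟩ + 0.6354|011⟩ + (0.01471 + 0.006728i)|100⟩ + (-0.01257 - 0.005748i)|101⟩ + (-0.08904 - 0.04072i)|110⟩ + (0.07607 + 0.03479i)|111⟩

amp(|b₁b₂…⟩) = product of the factor amplitudes for bits b₁, b₂, …; only kets whose every factor amplitude is nonzero survive.
|000⟩: (0.9914)(-0.163)(-0.7603) = 0.1229
|001⟩: (0.9914)(-0.163)(0.6496) = -0.105
|010⟩: (0.9914)(0.9866)(-0.7603) = -0.7437
|011⟩: (0.9914)(0.9866)(0.6496) = 0.6354
|100⟩: (0.1187 + 0.05429i)(-0.163)(-0.7603) = (0.01471 + 0.006728i)
|101⟩: (0.1187 + 0.05429i)(-0.163)(0.6496) = (-0.01257 - 0.005748i)
|110⟩: (0.1187 + 0.05429i)(0.9866)(-0.7603) = (-0.08904 - 0.04072i)
|111⟩: (0.1187 + 0.05429i)(0.9866)(0.6496) = (0.07607 + 0.03479i)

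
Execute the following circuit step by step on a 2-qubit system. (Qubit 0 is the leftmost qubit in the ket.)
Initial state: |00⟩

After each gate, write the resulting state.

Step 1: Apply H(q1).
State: 1/√2|00⟩ + 1/√2|01⟩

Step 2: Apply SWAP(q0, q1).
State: 1/√2|00⟩ + 1/√2|10⟩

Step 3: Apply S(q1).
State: 1/√2|00⟩ + 1/√2|10⟩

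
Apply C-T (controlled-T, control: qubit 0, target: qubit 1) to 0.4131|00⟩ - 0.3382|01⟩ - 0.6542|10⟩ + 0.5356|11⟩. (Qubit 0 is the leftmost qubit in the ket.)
0.4131|00⟩ - 0.3382|01⟩ - 0.6542|10⟩ + (0.3787 + 0.3787i)|11⟩

C-T leaves the control-|0⟩ kets |00⟩, |01⟩ unchanged and applies T to qubit 1 on the control-|1⟩ pair (|10⟩, |11⟩).
T = [[1, 0], [0, (1/√2 + (1/√2)i)]].
With a = amp(|10⟩) = -0.6542 and b = amp(|11⟩) = 0.5356:
new amp(|10⟩) = (1)·a = -0.6542
new amp(|11⟩) = (1/√2 + (1/√2)i)·b = (0.3787 + 0.3787i)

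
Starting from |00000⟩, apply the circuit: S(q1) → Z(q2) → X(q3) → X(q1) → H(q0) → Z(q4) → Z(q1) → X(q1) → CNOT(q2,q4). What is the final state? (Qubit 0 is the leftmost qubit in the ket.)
-1/√2|00010⟩ - 1/√2|10010⟩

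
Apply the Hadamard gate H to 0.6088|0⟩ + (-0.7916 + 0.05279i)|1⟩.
(-0.1293 + 0.03733i)|0⟩ + (0.9902 - 0.03733i)|1⟩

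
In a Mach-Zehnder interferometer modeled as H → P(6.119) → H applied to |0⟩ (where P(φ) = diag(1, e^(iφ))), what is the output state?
(0.9933 - 0.08172i)|0⟩ + (0.006724 + 0.08172i)|1⟩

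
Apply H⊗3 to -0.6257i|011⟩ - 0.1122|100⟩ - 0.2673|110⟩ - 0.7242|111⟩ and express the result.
(-0.3902 - 0.2212i)|000⟩ + (0.1219 + 0.2212i)|001⟩ + (0.3109 + 0.2212i)|010⟩ + (-0.2012 - 0.2212i)|011⟩ + (0.3902 - 0.2212i)|100⟩ + (-0.1219 + 0.2212i)|101⟩ + (-0.3109 + 0.2212i)|110⟩ + (0.2012 - 0.2212i)|111⟩

H⊗3 gives amp(|y⟩) = (1/2√2) Σ_x (−1)^(x·y) amp(|x⟩), where x·y is the number of positions in which both x and y have a 1.
|000⟩: (-0.6257i - 0.1122 - 0.2673 - 0.7242)/(2√2) = (-0.3902 - 0.2212i)
|001⟩: (0.6257i - 0.1122 - 0.2673 + 0.7242)/(2√2) = (0.1219 + 0.2212i)
|010⟩: (0.6257i - 0.1122 + 0.2673 + 0.7242)/(2√2) = (0.3109 + 0.2212i)
|011⟩: (-0.6257i - 0.1122 + 0.2673 - 0.7242)/(2√2) = (-0.2012 - 0.2212i)
|100⟩: (-0.6257i + 0.1122 + 0.2673 + 0.7242)/(2√2) = (0.3902 - 0.2212i)
|101⟩: (0.6257i + 0.1122 + 0.2673 - 0.7242)/(2√2) = (-0.1219 + 0.2212i)
|110⟩: (0.6257i + 0.1122 - 0.2673 - 0.7242)/(2√2) = (-0.3109 + 0.2212i)
|111⟩: (-0.6257i + 0.1122 - 0.2673 + 0.7242)/(2√2) = (0.2012 - 0.2212i)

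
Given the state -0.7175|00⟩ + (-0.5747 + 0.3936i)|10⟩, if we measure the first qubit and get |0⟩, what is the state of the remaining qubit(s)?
-|0⟩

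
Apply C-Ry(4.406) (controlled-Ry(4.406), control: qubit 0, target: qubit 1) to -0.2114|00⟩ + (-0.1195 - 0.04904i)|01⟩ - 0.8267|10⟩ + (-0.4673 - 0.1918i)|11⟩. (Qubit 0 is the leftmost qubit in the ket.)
-0.2114|00⟩ + (-0.1195 - 0.04904i)|01⟩ + (0.8655 + 0.1547i)|10⟩ + (-0.3908 + 0.1133i)|11⟩

C-Ry(4.406) leaves the control-|0⟩ kets |00⟩, |01⟩ unchanged and applies Ry(4.406) to qubit 1 on the control-|1⟩ pair (|10⟩, |11⟩).
Ry(4.406) = [[cos(θ/2), −sin(θ/2)], [sin(θ/2), cos(θ/2)]]; θ = 4.406, cos(θ/2) ≈ -0.590924, sin(θ/2) ≈ 0.806727.
With a = amp(|10⟩) = -0.8267 and b = amp(|11⟩) = (-0.4673 - 0.1918i):
new amp(|10⟩) = (-0.590924)·a + (-0.806727)·b = (0.8655 + 0.1547i)
new amp(|11⟩) = (0.806727)·a + (-0.590924)·b = (-0.3908 + 0.1133i)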